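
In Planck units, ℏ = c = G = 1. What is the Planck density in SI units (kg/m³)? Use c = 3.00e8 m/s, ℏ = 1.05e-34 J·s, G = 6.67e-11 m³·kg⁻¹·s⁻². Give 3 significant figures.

The unique combination of the constants set to 1 with dimensions of density is ρ_P = c⁵/(ℏG²).
  = 2.43e42 / 4.67e-55
  = 5.20e96 kg/m³

5.20e96 kg/m³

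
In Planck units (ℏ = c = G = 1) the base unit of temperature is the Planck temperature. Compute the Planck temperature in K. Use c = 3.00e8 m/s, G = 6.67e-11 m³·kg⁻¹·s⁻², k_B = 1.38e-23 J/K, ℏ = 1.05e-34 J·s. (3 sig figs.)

T_P = √(ℏc⁵/G) / k_B
  = √(3.83e18) × 7.25e22
  = 1.42e32 K

1.42e32 K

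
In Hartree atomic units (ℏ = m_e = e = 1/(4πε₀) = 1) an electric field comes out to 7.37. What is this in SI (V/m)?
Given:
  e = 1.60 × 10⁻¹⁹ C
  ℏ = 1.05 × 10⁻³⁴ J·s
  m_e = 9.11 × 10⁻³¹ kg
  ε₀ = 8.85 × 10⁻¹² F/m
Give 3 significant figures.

3.84 × 10¹² V/m

One atomic unit of electric field: E_au = E_h/(e a₀) = m_e²e⁵/((4πε₀)³ℏ⁴) = 5.20 × 10¹¹ V/m.
7.37 × 5.20 × 10¹¹ V/m = 3.84 × 10¹² V/m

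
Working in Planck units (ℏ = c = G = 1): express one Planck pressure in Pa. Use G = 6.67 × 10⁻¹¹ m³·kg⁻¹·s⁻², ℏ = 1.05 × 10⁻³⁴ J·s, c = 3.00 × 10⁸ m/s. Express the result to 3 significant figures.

4.68 × 10¹¹³ Pa

The unique combination of the constants set to 1 with dimensions of pressure is p_P = c⁷/(ℏG²).
  = 2.19 × 10⁵⁹ / 4.67 × 10⁻⁵⁵
  = 4.68 × 10¹¹³ Pa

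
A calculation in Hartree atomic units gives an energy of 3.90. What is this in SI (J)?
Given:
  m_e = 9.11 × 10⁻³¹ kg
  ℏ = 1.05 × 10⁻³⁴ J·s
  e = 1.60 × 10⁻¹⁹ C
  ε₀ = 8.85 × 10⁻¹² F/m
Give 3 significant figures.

1.71 × 10⁻¹⁷ J

One hartree: E_h = m_e e⁴/(4πε₀ℏ)² = 4.38 × 10⁻¹⁸ J.
3.90 × 4.38 × 10⁻¹⁸ J = 1.71 × 10⁻¹⁷ J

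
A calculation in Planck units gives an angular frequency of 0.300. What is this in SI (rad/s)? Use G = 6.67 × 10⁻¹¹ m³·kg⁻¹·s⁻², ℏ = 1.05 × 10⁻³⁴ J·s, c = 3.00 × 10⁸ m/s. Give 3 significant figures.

5.59 × 10⁴² rad/s

One Planck angular frequency: ω_P = √(c⁵/(ℏG)) = 1.86 × 10⁴³ rad/s.
0.300 × 1.86 × 10⁴³ rad/s = 5.59 × 10⁴² rad/s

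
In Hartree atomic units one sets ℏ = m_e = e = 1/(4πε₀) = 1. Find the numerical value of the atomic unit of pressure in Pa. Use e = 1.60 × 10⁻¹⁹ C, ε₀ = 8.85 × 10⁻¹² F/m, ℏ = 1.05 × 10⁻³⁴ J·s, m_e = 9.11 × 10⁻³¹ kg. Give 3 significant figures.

3.01 × 10¹³ Pa

P_au = E_h/a₀³ = m_e⁴e¹⁰/((4πε₀)⁵ℏ⁸)
E_h = 4.38 × 10⁻¹⁸ J
a₀ = 5.26 × 10⁻¹¹ m
E_h/a₀³ = 3.01 × 10¹³ Pa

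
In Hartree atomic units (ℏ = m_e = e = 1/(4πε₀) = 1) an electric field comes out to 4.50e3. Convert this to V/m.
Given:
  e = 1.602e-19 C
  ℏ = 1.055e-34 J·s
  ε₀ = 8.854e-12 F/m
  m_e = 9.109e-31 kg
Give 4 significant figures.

One atomic unit of electric field: E_au = E_h/(e a₀) = m_e²e⁵/((4πε₀)³ℏ⁴) = 5.131e11 V/m.
4.50e3 × 5.131e11 V/m = 2.309e15 V/m

2.309e15 V/m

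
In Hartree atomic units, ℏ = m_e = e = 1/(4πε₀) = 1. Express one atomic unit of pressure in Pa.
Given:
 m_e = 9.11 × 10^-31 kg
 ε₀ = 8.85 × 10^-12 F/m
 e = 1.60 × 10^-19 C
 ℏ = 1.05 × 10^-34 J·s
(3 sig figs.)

3.01 × 10^13 Pa

From ℏ = m_e = e = 1/(4πε₀) = 1 the pressure scale is P_au = E_h/a₀³ = m_e⁴e¹⁰/((4πε₀)⁵ℏ⁸).
E_h = 4.38 × 10^-18 J
a₀ = 5.26 × 10^-11 m
E_h/a₀³ = 3.01 × 10^13 Pa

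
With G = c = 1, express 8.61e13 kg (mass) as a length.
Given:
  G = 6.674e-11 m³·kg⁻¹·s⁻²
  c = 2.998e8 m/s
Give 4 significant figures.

6.393e-14 m

In G = c = 1 units mass has dimensions of length; the conversion factor is G/c².
8.61e13 kg × (G/c²) = 6.393e-14 m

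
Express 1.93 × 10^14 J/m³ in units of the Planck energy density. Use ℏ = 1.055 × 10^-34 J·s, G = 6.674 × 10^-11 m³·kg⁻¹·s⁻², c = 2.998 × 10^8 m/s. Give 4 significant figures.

Planck energy density: u_P = c⁷/(ℏG²) = 4.632 × 10^113 J/m³.
1.93 × 10^14 / 4.632 × 10^113 = 4.166 × 10^-100

4.166 × 10^-100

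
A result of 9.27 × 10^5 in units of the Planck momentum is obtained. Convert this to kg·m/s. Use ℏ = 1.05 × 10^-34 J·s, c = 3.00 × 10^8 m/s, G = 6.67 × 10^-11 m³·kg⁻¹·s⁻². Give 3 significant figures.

One Planck momentum: p_P = √(ℏc³/G) = 6.52 kg·m/s.
9.27 × 10^5 × 6.52 kg·m/s = 6.04 × 10^6 kg·m/s

6.04 × 10^6 kg·m/s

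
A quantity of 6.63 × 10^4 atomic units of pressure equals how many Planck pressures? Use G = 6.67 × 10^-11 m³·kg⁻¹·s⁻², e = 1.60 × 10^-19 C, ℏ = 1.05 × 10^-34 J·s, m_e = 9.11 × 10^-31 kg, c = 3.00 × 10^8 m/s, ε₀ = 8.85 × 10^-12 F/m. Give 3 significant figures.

4.27 × 10^-96

atomic unit of pressure: P_au = E_h/a₀³ = m_e⁴e¹⁰/((4πε₀)⁵ℏ⁸) = 3.01 × 10^13 Pa
Planck pressure: p_P = c⁷/(ℏG²) = 4.68 × 10^113 Pa
6.63 × 10^4 × 3.01 × 10^13 / 4.68 × 10^113 = 4.27 × 10^-96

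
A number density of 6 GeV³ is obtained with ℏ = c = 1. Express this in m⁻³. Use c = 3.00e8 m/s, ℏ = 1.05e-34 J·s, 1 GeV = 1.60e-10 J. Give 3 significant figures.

Number density is [L]⁻³ = [E]³/(ℏc)³.
1 GeV³ → 1/(ℏc)³ × (1 GeV in J)³ = 1.31e47 m⁻³.
Result: 6 × 1.31e47 = 7.86e47 m⁻³.

7.86e47 m⁻³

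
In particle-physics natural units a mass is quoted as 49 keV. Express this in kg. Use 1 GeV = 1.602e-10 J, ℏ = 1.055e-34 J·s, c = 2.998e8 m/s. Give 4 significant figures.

8.734e-32 kg

Mass is [E]/c²; divide by c².
1 GeV → 1/c² × (1 GeV in J) = 1.782e-27 kg.
Convert the energy scale: 49 keV = 4.90e-5 GeV.
Result: 4.90e-5 × 1.782e-27 = 8.734e-32 kg.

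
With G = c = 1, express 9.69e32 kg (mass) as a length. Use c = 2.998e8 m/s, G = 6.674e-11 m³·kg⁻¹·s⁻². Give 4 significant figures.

In G = c = 1 units mass has dimensions of length; the conversion factor is G/c².
9.69e32 kg × (G/c²) = 7.195e5 m

7.195e5 m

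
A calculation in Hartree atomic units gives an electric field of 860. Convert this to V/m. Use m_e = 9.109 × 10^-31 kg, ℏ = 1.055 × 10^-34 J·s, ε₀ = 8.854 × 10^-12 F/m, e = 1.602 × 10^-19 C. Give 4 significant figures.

4.413 × 10^14 V/m

One atomic unit of electric field: E_au = E_h/(e a₀) = m_e²e⁵/((4πε₀)³ℏ⁴) = 5.131 × 10^11 V/m.
860 × 5.131 × 10^11 V/m = 4.413 × 10^14 V/m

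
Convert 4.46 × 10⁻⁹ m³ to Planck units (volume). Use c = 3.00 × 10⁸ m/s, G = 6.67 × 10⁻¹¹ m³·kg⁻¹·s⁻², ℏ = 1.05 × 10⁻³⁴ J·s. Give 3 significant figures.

Planck volume: V_P = (ℏG/c³)^(3/2) = 4.18 × 10⁻¹⁰⁵ m³.
4.46 × 10⁻⁹ / 4.18 × 10⁻¹⁰⁵ = 1.07 × 10⁹⁶

1.07 × 10⁹⁶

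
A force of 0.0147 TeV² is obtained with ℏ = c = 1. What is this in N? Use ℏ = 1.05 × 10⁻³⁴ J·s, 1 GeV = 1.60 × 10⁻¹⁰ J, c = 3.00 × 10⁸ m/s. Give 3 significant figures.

1.19 × 10¹⁰ N

Force is [E]/[L] = [E]²/(ℏc); restore (ℏc)⁻¹.
1 GeV² → 1/(ℏc) × (1 GeV in J)² = 8.13 × 10⁵ N.
Convert the energy scale: 0.0147 TeV² = 1.47 × 10⁴ GeV².
Result: 1.47 × 10⁴ × 8.13 × 10⁵ = 1.19 × 10¹⁰ N.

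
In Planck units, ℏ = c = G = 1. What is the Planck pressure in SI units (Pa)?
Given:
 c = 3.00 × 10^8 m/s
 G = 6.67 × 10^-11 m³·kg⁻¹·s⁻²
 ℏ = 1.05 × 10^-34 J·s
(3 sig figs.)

From ℏ = c = G = 1 the pressure scale is p_P = c⁷/(ℏG²).
  = 2.19 × 10^59 / 4.67 × 10^-55
  = 4.68 × 10^113 Pa

4.68 × 10^113 Pa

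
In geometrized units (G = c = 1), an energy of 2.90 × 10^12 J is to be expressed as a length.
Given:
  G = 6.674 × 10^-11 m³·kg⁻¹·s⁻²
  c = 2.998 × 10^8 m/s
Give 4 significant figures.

2.396 × 10^-32 m

Energy → length via G/c⁴.
2.90 × 10^12 J × (G/c⁴) = 2.396 × 10^-32 m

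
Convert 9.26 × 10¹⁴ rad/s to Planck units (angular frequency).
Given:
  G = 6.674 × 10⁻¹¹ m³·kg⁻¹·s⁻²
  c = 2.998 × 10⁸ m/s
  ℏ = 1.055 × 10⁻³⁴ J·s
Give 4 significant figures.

4.993 × 10⁻²⁹

Planck angular frequency: ω_P = √(c⁵/(ℏG)) = 1.855 × 10⁴³ rad/s.
9.26 × 10¹⁴ / 1.855 × 10⁴³ = 4.993 × 10⁻²⁹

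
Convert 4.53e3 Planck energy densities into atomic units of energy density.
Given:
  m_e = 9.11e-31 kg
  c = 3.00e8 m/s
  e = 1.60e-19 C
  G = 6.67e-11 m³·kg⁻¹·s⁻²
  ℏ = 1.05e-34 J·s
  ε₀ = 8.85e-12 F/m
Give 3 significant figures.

7.04e103

Planck energy density: u_P = c⁷/(ℏG²) = 4.68e113 J/m³
atomic unit of energy density: u_au = E_h/a₀³ = m_e⁴e¹⁰/((4πε₀)⁵ℏ⁸) = 3.01e13 J/m³
4.53e3 × 4.68e113 / 3.01e13 = 7.04e103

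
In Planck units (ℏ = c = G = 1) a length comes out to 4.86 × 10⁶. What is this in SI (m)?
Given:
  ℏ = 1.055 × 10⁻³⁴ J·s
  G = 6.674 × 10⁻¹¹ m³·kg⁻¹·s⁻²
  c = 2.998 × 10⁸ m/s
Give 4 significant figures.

7.856 × 10⁻²⁹ m

One Planck length: ℓ_P = √(ℏG/c³) = 1.616 × 10⁻³⁵ m.
4.86 × 10⁶ × 1.616 × 10⁻³⁵ m = 7.856 × 10⁻²⁹ m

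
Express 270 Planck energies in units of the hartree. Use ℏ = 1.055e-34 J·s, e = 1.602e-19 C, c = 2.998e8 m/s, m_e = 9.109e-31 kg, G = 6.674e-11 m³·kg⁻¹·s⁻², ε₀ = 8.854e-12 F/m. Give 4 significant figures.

Planck energy: E_P = √(ℏc⁵/G) = 1.957e9 J
hartree: E_h = m_e e⁴/(4πε₀ℏ)² = 4.354e-18 J
270 × 1.957e9 / 4.354e-18 = 1.213e29

1.213e29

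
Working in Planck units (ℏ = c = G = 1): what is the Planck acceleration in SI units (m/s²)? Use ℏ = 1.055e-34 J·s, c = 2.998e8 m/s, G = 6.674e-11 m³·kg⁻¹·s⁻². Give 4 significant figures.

Dimensional analysis gives a_P = √(c⁷/(ℏG)).
  = √(3.092e103)
  = 5.560e51 m/s²

5.560e51 m/s²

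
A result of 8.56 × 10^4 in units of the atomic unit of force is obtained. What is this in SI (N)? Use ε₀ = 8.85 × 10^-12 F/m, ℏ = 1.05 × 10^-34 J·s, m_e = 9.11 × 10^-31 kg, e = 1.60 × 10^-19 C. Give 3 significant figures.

7.13 × 10^-3 N

One atomic unit of force: F_au = E_h/a₀ = m_e²e⁶/((4πε₀)³ℏ⁴) = 8.33 × 10^-8 N.
8.56 × 10^4 × 8.33 × 10^-8 N = 7.13 × 10^-3 N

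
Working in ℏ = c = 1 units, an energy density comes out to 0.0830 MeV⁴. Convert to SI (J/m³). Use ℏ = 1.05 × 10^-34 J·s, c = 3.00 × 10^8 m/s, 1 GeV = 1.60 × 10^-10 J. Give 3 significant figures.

[E]/[L]³ = [E]⁴/(ℏc)³; restore (ℏc)⁻³.
1 GeV⁴ → 1/(ℏc)³ × (1 GeV in J)⁴ = 2.10 × 10^37 J/m³.
Convert the energy scale: 0.0830 MeV⁴ = 8.30 × 10^-14 GeV⁴.
Result: 8.30 × 10^-14 × 2.10 × 10^37 = 1.74 × 10^24 J/m³.

1.74 × 10^24 J/m³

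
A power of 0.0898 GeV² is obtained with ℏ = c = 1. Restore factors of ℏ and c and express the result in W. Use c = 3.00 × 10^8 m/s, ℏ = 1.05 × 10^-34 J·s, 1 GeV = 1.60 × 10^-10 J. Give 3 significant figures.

2.19 × 10^13 W

Power is [E]/[T] = [E]²/ℏ.
1 GeV² → 1/ℏ × (1 GeV in J)² = 2.44 × 10^14 W.
Result: 0.0898 × 2.44 × 10^14 = 2.19 × 10^13 W.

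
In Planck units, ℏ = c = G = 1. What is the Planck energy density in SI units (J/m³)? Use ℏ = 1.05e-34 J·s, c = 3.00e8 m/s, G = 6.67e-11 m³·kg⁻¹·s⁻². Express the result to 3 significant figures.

4.68e113 J/m³

The unique combination of the constants set to 1 with dimensions of energy density is u_P = c⁷/(ℏG²).
  = 2.19e59 / 4.67e-55
  = 4.68e113 J/m³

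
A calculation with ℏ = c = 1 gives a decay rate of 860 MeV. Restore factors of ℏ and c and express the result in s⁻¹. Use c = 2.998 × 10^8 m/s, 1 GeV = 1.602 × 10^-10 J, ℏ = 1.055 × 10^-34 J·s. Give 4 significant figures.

A rate is [E]/ℏ; divide by ℏ.
1 GeV → 1/ℏ × (1 GeV in J) = 1.518 × 10^24 s⁻¹.
Convert the energy scale: 860 MeV = 0.860 GeV.
Result: 0.860 × 1.518 × 10^24 = 1.306 × 10^24 s⁻¹.

1.306 × 10^24 s⁻¹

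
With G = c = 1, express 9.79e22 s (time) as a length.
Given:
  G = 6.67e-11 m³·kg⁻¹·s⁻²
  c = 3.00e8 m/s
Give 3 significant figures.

2.94e31 m

Time → length via c.
9.79e22 s × (c) = 2.94e31 m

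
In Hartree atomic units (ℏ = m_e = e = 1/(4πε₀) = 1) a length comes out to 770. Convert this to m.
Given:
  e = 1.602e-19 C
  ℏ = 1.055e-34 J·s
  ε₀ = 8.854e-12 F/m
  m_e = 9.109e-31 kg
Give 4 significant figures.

One Bohr radius: a₀ = 4πε₀ℏ²/(m_e e²) = 5.297e-11 m.
770 × 5.297e-11 m = 4.079e-8 m

4.079e-8 m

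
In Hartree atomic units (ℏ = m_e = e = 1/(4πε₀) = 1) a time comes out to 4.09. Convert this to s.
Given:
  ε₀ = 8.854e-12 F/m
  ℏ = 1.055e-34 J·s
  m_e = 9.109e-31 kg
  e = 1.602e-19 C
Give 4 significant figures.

One atomic unit of time: τ_au = (4πε₀)²ℏ³/(m_e e⁴) = 2.423e-17 s.
4.09 × 2.423e-17 s = 9.910e-17 s

9.910e-17 s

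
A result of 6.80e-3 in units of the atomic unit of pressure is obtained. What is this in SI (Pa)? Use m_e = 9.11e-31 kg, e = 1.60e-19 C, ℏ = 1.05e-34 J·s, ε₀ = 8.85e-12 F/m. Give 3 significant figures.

2.05e11 Pa

One atomic unit of pressure: P_au = E_h/a₀³ = m_e⁴e¹⁰/((4πε₀)⁵ℏ⁸) = 3.01e13 Pa.
6.80e-3 × 3.01e13 Pa = 2.05e11 Pa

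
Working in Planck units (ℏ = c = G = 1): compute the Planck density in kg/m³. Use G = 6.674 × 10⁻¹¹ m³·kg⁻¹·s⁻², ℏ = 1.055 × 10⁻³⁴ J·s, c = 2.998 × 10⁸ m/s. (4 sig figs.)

From ℏ = c = G = 1 the density scale is ρ_P = c⁵/(ℏG²).
  = 2.422 × 10⁴² / 4.699 × 10⁻⁵⁵
  = 5.154 × 10⁹⁶ kg/m³

5.154 × 10⁹⁶ kg/m³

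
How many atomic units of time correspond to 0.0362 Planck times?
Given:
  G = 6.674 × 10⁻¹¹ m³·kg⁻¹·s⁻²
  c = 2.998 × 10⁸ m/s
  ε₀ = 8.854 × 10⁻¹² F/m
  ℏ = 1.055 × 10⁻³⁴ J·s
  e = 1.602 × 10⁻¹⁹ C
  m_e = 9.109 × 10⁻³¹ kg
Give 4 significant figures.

Planck time: t_P = √(ℏG/c⁵) = 5.392 × 10⁻⁴⁴ s
atomic unit of time: τ_au = (4πε₀)²ℏ³/(m_e e⁴) = 2.423 × 10⁻¹⁷ s
0.0362 × 5.392 × 10⁻⁴⁴ / 2.423 × 10⁻¹⁷ = 8.056 × 10⁻²⁹

8.056 × 10⁻²⁹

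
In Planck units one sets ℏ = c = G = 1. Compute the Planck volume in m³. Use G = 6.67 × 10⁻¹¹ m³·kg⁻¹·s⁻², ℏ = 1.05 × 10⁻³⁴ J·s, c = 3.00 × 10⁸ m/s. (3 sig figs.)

V_P = (ℏG/c³)^(3/2)
  = √(1.75 × 10⁻²⁰⁹)
  = 4.18 × 10⁻¹⁰⁵ m³

4.18 × 10⁻¹⁰⁵ m³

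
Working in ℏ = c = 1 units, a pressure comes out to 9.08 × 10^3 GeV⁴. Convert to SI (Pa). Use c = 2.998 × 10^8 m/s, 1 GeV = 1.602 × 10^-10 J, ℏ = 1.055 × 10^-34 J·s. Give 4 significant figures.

1.890 × 10^41 Pa

Pressure is [E]/[L]³ = [E]⁴/(ℏc)³.
1 GeV⁴ → 1/(ℏc)³ × (1 GeV in J)⁴ = 2.082 × 10^37 Pa.
Result: 9.08 × 10^3 × 2.082 × 10^37 = 1.890 × 10^41 Pa.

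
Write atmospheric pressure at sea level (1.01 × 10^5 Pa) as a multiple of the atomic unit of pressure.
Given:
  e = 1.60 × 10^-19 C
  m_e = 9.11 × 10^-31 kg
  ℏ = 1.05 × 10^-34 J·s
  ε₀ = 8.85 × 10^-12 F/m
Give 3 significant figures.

3.35 × 10^-9

atomic unit of pressure: P_au = E_h/a₀³ = m_e⁴e¹⁰/((4πε₀)⁵ℏ⁸) = 3.01 × 10^13 Pa.
1.01 × 10^5 / 3.01 × 10^13 = 3.35 × 10^-9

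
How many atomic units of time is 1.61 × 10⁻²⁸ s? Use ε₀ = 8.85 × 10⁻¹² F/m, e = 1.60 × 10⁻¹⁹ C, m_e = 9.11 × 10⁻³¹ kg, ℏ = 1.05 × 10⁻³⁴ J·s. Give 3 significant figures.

6.71 × 10⁻¹²

atomic unit of time: τ_au = (4πε₀)²ℏ³/(m_e e⁴) = 2.40 × 10⁻¹⁷ s.
1.61 × 10⁻²⁸ / 2.40 × 10⁻¹⁷ = 6.71 × 10⁻¹²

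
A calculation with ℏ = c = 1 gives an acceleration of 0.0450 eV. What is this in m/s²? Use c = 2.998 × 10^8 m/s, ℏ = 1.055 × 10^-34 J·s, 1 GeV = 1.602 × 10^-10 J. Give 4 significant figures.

2.049 × 10^22 m/s²

Acceleration is [L]/[T]² = c·[E]/ℏ.
1 GeV → c/ℏ × (1 GeV in J) = 4.552 × 10^32 m/s².
Convert the energy scale: 0.0450 eV = 4.50 × 10^-11 GeV.
Result: 4.50 × 10^-11 × 4.552 × 10^32 = 2.049 × 10^22 m/s².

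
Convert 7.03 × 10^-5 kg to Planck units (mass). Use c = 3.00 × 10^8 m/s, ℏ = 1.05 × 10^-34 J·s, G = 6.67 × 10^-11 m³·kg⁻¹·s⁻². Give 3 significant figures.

3.23 × 10^3

Planck mass: m_P = √(ℏc/G) = 2.17 × 10^-8 kg.
7.03 × 10^-5 / 2.17 × 10^-8 = 3.23 × 10^3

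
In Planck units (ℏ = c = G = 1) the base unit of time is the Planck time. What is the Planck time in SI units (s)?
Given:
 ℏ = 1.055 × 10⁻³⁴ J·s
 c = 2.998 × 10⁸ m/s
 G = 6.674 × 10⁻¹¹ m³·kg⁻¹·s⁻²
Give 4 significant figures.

t_P = √(ℏG/c⁵)
  = √(2.907 × 10⁻⁸⁷)
  = 5.392 × 10⁻⁴⁴ s

5.392 × 10⁻⁴⁴ s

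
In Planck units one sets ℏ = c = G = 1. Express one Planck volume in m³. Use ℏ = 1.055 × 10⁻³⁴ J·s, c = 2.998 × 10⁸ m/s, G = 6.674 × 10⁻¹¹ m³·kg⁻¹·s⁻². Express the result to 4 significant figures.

4.224 × 10⁻¹⁰⁵ m³

V_P = (ℏG/c³)^(3/2)
  = √(1.784 × 10⁻²⁰⁹)
  = 4.224 × 10⁻¹⁰⁵ m³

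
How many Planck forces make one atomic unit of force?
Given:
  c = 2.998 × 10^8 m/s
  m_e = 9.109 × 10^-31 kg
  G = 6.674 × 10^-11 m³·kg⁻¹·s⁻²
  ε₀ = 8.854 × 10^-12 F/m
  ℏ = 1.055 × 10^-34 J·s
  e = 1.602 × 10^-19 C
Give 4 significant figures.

6.791 × 10^-52

atomic unit of force: F_au = E_h/a₀ = m_e²e⁶/((4πε₀)³ℏ⁴) = 8.220 × 10^-8 N
Planck force: F_P = c⁴/G = 1.210 × 10^44 N
ratio = 8.220 × 10^-8 / 1.210 × 10^44 = 6.791 × 10^-52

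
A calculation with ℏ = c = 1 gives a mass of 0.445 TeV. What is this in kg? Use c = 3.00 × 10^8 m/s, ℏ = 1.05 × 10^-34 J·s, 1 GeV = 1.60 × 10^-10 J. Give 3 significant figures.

Mass is [E]/c²; divide by c².
1 GeV → 1/c² × (1 GeV in J) = 1.78 × 10^-27 kg.
Convert the energy scale: 0.445 TeV = 445 GeV.
Result: 445 × 1.78 × 10^-27 = 7.91 × 10^-25 kg.

7.91 × 10^-25 kg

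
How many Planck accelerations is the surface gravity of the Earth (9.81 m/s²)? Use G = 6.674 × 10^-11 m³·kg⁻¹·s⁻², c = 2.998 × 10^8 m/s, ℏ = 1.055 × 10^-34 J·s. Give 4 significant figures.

Planck acceleration: a_P = √(c⁷/(ℏG)) = 5.560 × 10^51 m/s².
9.81 / 5.560 × 10^51 = 1.764 × 10^-51

1.764 × 10^-51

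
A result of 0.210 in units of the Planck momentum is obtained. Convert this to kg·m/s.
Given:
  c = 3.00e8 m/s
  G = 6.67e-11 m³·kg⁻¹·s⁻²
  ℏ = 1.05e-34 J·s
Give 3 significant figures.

1.37 kg·m/s

One Planck momentum: p_P = √(ℏc³/G) = 6.52 kg·m/s.
0.210 × 6.52 kg·m/s = 1.37 kg·m/s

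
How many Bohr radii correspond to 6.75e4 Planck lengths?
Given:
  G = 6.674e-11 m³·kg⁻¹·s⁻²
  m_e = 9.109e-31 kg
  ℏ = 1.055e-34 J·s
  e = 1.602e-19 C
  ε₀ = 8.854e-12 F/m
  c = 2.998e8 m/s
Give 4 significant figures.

2.060e-20

Planck length: ℓ_P = √(ℏG/c³) = 1.616e-35 m
Bohr radius: a₀ = 4πε₀ℏ²/(m_e e²) = 5.297e-11 m
6.75e4 × 1.616e-35 / 5.297e-11 = 2.060e-20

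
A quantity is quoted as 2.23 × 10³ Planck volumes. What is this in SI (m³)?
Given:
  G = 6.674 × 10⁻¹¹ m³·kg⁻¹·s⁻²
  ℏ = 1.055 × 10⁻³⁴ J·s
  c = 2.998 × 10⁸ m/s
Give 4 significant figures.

One Planck volume: V_P = (ℏG/c³)^(3/2) = 4.224 × 10⁻¹⁰⁵ m³.
2.23 × 10³ × 4.224 × 10⁻¹⁰⁵ m³ = 9.419 × 10⁻¹⁰² m³

9.419 × 10⁻¹⁰² m³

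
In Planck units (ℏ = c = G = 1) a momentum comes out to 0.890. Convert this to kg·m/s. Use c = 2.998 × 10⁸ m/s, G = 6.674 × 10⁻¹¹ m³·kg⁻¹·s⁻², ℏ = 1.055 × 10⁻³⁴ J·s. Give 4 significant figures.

5.809 kg·m/s

One Planck momentum: p_P = √(ℏc³/G) = 6.527 kg·m/s.
0.890 × 6.527 kg·m/s = 5.809 kg·m/s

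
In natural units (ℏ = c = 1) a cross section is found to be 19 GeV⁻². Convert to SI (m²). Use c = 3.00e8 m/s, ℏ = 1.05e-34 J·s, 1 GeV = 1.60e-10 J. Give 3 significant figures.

Area is [L]² = [E]⁻²·(ℏc)²; restore (ℏc)².
1 GeV⁻² → (ℏc)² × (1 GeV in J)⁻² = 3.88e-32 m².
Result: 19 × 3.88e-32 = 7.36e-31 m².

7.36e-31 m²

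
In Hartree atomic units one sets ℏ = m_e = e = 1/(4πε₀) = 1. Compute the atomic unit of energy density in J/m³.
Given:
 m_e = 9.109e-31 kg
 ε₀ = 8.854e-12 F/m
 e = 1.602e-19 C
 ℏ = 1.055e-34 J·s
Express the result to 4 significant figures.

2.929e13 J/m³

u_au = E_h/a₀³ = m_e⁴e¹⁰/((4πε₀)⁵ℏ⁸)
E_h = 4.354e-18 J
a₀ = 5.297e-11 m
E_h/a₀³ = 2.929e13 J/m³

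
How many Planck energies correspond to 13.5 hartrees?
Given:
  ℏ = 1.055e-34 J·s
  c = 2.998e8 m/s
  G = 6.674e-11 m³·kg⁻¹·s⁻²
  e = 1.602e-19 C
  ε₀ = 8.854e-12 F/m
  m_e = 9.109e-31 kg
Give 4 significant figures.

3.004e-26

hartree: E_h = m_e e⁴/(4πε₀ℏ)² = 4.354e-18 J
Planck energy: E_P = √(ℏc⁵/G) = 1.957e9 J
13.5 × 4.354e-18 / 1.957e9 = 3.004e-26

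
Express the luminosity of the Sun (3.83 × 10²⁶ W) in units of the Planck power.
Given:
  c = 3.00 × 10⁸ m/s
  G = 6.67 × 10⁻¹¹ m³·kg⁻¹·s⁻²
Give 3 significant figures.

1.05 × 10⁻²⁶

Planck power: P_P = c⁵/G = 3.64 × 10⁵² W.
3.83 × 10²⁶ / 3.64 × 10⁵² = 1.05 × 10⁻²⁶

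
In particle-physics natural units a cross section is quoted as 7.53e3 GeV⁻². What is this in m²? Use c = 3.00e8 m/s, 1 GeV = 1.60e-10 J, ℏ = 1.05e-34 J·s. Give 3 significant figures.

2.92e-28 m²

Area is [L]² = [E]⁻²·(ℏc)²; restore (ℏc)².
1 GeV⁻² → (ℏc)² × (1 GeV in J)⁻² = 3.88e-32 m².
Result: 7.53e3 × 3.88e-32 = 2.92e-28 m².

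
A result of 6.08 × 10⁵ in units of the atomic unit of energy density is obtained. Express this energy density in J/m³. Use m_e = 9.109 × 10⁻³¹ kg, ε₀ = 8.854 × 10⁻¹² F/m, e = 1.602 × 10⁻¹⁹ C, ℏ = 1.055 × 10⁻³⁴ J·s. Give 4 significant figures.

1.781 × 10¹⁹ J/m³

One atomic unit of energy density: u_au = E_h/a₀³ = m_e⁴e¹⁰/((4πε₀)⁵ℏ⁸) = 2.929 × 10¹³ J/m³.
6.08 × 10⁵ × 2.929 × 10¹³ J/m³ = 1.781 × 10¹⁹ J/m³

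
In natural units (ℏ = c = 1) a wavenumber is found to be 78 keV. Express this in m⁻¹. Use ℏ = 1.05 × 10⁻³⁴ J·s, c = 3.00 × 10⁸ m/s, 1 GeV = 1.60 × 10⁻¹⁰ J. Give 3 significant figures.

3.96 × 10¹¹ m⁻¹

Inverse length is [E]/(ℏc).
1 GeV → 1/(ℏc) × (1 GeV in J) = 5.08 × 10¹⁵ m⁻¹.
Convert the energy scale: 78 keV = 7.80 × 10⁻⁵ GeV.
Result: 7.80 × 10⁻⁵ × 5.08 × 10¹⁵ = 3.96 × 10¹¹ m⁻¹.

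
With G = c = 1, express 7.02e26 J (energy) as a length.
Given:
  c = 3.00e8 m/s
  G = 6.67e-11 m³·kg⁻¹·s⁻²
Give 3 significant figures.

5.78e-18 m

Energy → length via G/c⁴.
7.02e26 J × (G/c⁴) = 5.78e-18 m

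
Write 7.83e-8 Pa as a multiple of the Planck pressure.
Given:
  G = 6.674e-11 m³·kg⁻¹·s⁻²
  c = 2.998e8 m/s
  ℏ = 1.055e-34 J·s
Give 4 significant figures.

Planck pressure: p_P = c⁷/(ℏG²) = 4.632e113 Pa.
7.83e-8 / 4.632e113 = 1.690e-121

1.690e-121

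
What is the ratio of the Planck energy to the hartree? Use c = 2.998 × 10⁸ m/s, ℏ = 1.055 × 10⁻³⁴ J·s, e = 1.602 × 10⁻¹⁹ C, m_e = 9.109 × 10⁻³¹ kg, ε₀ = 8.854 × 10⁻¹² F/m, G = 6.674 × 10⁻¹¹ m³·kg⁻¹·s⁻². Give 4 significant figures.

Planck energy: E_P = √(ℏc⁵/G) = 1.957 × 10⁹ J
hartree: E_h = m_e e⁴/(4πε₀ℏ)² = 4.354 × 10⁻¹⁸ J
ratio = 1.957 × 10⁹ / 4.354 × 10⁻¹⁸ = 4.494 × 10²⁶

4.494 × 10²⁶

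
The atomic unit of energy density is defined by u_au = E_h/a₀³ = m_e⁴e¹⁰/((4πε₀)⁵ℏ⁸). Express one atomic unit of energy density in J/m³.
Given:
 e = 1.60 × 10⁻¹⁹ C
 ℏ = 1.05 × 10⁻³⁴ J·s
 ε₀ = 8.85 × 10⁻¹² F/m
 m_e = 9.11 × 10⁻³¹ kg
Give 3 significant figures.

u_au = E_h/a₀³ = m_e⁴e¹⁰/((4πε₀)⁵ℏ⁸)
E_h = 4.38 × 10⁻¹⁸ J
a₀ = 5.26 × 10⁻¹¹ m
E_h/a₀³ = 3.01 × 10¹³ J/m³

3.01 × 10¹³ J/m³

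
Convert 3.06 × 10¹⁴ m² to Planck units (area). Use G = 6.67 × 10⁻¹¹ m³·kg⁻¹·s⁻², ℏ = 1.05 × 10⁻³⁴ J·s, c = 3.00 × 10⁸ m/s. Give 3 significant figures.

Planck area: A_P = ℏG/c³ = 2.59 × 10⁻⁷⁰ m².
3.06 × 10¹⁴ / 2.59 × 10⁻⁷⁰ = 1.18 × 10⁸⁴

1.18 × 10⁸⁴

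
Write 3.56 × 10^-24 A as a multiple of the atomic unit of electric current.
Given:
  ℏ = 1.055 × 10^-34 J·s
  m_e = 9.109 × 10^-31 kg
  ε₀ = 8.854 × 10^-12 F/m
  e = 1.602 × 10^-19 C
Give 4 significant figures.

5.384 × 10^-22

atomic unit of electric current: I_au = e E_h/ℏ = m_e e⁵/((4πε₀)²ℏ³) = 6.612 × 10^-3 A.
3.56 × 10^-24 / 6.612 × 10^-3 = 5.384 × 10^-22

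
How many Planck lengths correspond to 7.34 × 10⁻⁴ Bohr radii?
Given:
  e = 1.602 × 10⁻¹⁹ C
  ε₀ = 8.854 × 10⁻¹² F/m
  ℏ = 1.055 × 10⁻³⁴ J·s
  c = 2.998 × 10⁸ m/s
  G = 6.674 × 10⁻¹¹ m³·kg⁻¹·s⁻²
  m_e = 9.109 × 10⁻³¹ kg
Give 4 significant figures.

2.405 × 10²¹

Bohr radius: a₀ = 4πε₀ℏ²/(m_e e²) = 5.297 × 10⁻¹¹ m
Planck length: ℓ_P = √(ℏG/c³) = 1.616 × 10⁻³⁵ m
7.34 × 10⁻⁴ × 5.297 × 10⁻¹¹ / 1.616 × 10⁻³⁵ = 2.405 × 10²¹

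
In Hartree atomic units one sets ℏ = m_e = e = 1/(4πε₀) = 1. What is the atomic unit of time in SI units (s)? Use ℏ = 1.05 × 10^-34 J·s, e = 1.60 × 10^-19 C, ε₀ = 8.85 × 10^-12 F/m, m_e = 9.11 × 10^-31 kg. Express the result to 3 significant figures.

τ_au = (4πε₀)²ℏ³/(m_e e⁴)
E_h = 4.38 × 10^-18 J
ℏ/E_h = 2.40 × 10^-17 s

2.40 × 10^-17 s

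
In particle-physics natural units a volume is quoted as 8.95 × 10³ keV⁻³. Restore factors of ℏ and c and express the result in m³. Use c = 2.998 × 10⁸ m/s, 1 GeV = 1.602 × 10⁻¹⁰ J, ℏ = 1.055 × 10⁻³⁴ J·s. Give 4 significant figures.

Volume is [L]³ = [E]⁻³·(ℏc)³.
1 GeV⁻³ → (ℏc)³ × (1 GeV in J)⁻³ = 7.696 × 10⁻⁴⁸ m³.
Convert the energy scale: 8.95 × 10³ keV⁻³ = 8.95 × 10²¹ GeV⁻³.
Result: 8.95 × 10²¹ × 7.696 × 10⁻⁴⁸ = 6.888 × 10⁻²⁶ m³.

6.888 × 10⁻²⁶ m³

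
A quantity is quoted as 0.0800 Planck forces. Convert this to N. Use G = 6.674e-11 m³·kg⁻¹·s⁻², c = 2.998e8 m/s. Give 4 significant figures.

One Planck force: F_P = c⁴/G = 1.210e44 N.
0.0800 × 1.210e44 N = 9.683e42 N

9.683e42 N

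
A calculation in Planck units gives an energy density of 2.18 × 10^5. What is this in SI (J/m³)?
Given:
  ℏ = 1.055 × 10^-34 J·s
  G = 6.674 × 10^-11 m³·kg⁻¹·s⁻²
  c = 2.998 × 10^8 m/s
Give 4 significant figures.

One Planck energy density: u_P = c⁷/(ℏG²) = 4.632 × 10^113 J/m³.
2.18 × 10^5 × 4.632 × 10^113 J/m³ = 1.010 × 10^119 J/m³

1.010 × 10^119 J/m³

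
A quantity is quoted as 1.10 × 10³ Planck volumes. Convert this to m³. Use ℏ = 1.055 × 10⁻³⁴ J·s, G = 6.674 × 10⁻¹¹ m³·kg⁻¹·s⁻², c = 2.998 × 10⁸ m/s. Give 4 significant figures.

One Planck volume: V_P = (ℏG/c³)^(3/2) = 4.224 × 10⁻¹⁰⁵ m³.
1.10 × 10³ × 4.224 × 10⁻¹⁰⁵ m³ = 4.646 × 10⁻¹⁰² m³

4.646 × 10⁻¹⁰² m³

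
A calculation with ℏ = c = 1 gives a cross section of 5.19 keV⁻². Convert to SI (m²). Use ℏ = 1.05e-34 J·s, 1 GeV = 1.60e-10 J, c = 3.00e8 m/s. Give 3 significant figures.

2.01e-19 m²

Area is [L]² = [E]⁻²·(ℏc)²; restore (ℏc)².
1 GeV⁻² → (ℏc)² × (1 GeV in J)⁻² = 3.88e-32 m².
Convert the energy scale: 5.19 keV⁻² = 5.19e12 GeV⁻².
Result: 5.19e12 × 3.88e-32 = 2.01e-19 m².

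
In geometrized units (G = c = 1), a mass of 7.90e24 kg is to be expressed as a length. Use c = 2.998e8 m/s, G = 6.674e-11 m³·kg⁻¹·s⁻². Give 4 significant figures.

In G = c = 1 units mass has dimensions of length; the conversion factor is G/c².
7.90e24 kg × (G/c²) = 5.866e-3 m

5.866e-3 m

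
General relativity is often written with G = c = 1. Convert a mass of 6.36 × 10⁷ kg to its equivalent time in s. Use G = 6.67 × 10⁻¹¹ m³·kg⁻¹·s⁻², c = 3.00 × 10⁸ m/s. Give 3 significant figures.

1.57 × 10⁻²⁸ s

Mass → time via G/c³.
6.36 × 10⁷ kg × (G/c³) = 1.57 × 10⁻²⁸ s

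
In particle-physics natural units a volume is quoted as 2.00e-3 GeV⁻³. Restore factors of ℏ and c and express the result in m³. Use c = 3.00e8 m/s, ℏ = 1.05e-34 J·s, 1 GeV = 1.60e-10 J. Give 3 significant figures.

Volume is [L]³ = [E]⁻³·(ℏc)³.
1 GeV⁻³ → (ℏc)³ × (1 GeV in J)⁻³ = 7.63e-48 m³.
Result: 2.00e-3 × 7.63e-48 = 1.53e-50 m³.

1.53e-50 m³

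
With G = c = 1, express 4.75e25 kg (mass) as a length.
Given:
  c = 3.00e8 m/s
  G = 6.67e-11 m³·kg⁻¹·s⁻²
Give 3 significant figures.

0.0352 m

In G = c = 1 units mass has dimensions of length; the conversion factor is G/c².
4.75e25 kg × (G/c²) = 0.0352 m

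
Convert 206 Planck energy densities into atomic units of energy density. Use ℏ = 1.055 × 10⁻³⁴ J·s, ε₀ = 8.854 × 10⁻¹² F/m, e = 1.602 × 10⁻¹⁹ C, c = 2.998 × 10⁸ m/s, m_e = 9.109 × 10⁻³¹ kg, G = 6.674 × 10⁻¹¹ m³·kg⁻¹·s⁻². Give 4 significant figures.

Planck energy density: u_P = c⁷/(ℏG²) = 4.632 × 10¹¹³ J/m³
atomic unit of energy density: u_au = E_h/a₀³ = m_e⁴e¹⁰/((4πε₀)⁵ℏ⁸) = 2.929 × 10¹³ J/m³
206 × 4.632 × 10¹¹³ / 2.929 × 10¹³ = 3.258 × 10¹⁰²

3.258 × 10¹⁰²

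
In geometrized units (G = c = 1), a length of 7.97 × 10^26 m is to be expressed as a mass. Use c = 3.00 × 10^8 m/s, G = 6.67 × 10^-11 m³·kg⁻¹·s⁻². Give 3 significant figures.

Length → mass via c²/G.
7.97 × 10^26 m × (c²/G) = 1.08 × 10^54 kg

1.08 × 10^54 kg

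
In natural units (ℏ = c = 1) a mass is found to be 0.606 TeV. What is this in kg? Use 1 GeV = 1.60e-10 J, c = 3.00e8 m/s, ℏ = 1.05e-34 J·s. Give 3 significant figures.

Mass is [E]/c²; divide by c².
1 GeV → 1/c² × (1 GeV in J) = 1.78e-27 kg.
Convert the energy scale: 0.606 TeV = 606 GeV.
Result: 606 × 1.78e-27 = 1.08e-24 kg.

1.08e-24 kg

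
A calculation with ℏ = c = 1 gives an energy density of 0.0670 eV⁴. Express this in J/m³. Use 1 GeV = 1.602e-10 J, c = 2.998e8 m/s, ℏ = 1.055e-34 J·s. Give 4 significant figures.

[E]/[L]³ = [E]⁴/(ℏc)³; restore (ℏc)⁻³.
1 GeV⁴ → 1/(ℏc)³ × (1 GeV in J)⁴ = 2.082e37 J/m³.
Convert the energy scale: 0.0670 eV⁴ = 6.70e-38 GeV⁴.
Result: 6.70e-38 × 2.082e37 = 1.395 J/m³.

1.395 J/m³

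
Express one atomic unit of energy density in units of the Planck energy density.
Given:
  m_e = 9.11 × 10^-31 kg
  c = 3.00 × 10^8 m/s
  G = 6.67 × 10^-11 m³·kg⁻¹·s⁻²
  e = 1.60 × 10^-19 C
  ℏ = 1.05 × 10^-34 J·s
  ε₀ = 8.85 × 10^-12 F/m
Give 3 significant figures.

atomic unit of energy density: u_au = E_h/a₀³ = m_e⁴e¹⁰/((4πε₀)⁵ℏ⁸) = 3.01 × 10^13 J/m³
Planck energy density: u_P = c⁷/(ℏG²) = 4.68 × 10^113 J/m³
ratio = 3.01 × 10^13 / 4.68 × 10^113 = 6.44 × 10^-101

6.44 × 10^-101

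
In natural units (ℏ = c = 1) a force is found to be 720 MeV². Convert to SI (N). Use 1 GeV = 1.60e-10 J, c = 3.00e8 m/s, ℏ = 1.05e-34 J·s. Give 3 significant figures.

585 N

Force is [E]/[L] = [E]²/(ℏc); restore (ℏc)⁻¹.
1 GeV² → 1/(ℏc) × (1 GeV in J)² = 8.13e5 N.
Convert the energy scale: 720 MeV² = 7.20e-4 GeV².
Result: 7.20e-4 × 8.13e5 = 585 N.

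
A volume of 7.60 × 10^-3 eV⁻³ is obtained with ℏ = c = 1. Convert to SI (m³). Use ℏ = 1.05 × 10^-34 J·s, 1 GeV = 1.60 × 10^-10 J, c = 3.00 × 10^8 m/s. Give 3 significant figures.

Volume is [L]³ = [E]⁻³·(ℏc)³.
1 GeV⁻³ → (ℏc)³ × (1 GeV in J)⁻³ = 7.63 × 10^-48 m³.
Convert the energy scale: 7.60 × 10^-3 eV⁻³ = 7.60 × 10^24 GeV⁻³.
Result: 7.60 × 10^24 × 7.63 × 10^-48 = 5.80 × 10^-23 m³.

5.80 × 10^-23 m³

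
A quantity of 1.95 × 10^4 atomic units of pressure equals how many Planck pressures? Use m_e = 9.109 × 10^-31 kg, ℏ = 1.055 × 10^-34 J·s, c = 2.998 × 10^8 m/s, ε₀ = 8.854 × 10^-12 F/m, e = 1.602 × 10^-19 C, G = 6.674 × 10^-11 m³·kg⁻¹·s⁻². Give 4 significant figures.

1.233 × 10^-96

atomic unit of pressure: P_au = E_h/a₀³ = m_e⁴e¹⁰/((4πε₀)⁵ℏ⁸) = 2.929 × 10^13 Pa
Planck pressure: p_P = c⁷/(ℏG²) = 4.632 × 10^113 Pa
1.95 × 10^4 × 2.929 × 10^13 / 4.632 × 10^113 = 1.233 × 10^-96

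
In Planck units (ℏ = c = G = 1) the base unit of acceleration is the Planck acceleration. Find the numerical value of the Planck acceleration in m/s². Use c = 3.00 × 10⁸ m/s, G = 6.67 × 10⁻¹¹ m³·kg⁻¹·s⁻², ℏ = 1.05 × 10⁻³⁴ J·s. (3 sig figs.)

a_P = √(c⁷/(ℏG))
  = √(3.12 × 10¹⁰³)
  = 5.59 × 10⁵¹ m/s²

5.59 × 10⁵¹ m/s²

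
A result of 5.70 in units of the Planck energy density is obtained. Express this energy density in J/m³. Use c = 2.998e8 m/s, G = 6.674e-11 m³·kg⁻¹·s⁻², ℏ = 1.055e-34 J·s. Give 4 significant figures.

2.640e114 J/m³

One Planck energy density: u_P = c⁷/(ℏG²) = 4.632e113 J/m³.
5.70 × 4.632e113 J/m³ = 2.640e114 J/m³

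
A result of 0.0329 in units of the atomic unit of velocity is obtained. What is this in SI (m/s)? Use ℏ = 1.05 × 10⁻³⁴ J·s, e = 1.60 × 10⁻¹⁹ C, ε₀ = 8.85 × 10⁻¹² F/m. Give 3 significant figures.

7.21 × 10⁴ m/s

One atomic unit of velocity: v_au = e²/(4πε₀ℏ) = 2.19 × 10⁶ m/s.
0.0329 × 2.19 × 10⁶ m/s = 7.21 × 10⁴ m/s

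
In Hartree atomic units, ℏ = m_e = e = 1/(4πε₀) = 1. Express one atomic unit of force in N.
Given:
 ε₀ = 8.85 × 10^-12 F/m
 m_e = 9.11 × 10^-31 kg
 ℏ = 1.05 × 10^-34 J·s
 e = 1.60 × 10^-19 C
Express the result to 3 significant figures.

The unique combination of the constants set to 1 with dimensions of force is F_au = E_h/a₀ = m_e²e⁶/((4πε₀)³ℏ⁴).
E_h = 4.38 × 10^-18 J
a₀ = 5.26 × 10^-11 m
E_h/a₀ = 8.33 × 10^-8 N

8.33 × 10^-8 N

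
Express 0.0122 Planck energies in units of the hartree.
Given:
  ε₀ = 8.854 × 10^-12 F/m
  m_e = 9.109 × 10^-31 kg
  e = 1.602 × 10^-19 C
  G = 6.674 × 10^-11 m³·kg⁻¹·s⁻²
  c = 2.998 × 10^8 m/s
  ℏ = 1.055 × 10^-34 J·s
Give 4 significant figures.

5.482 × 10^24

Planck energy: E_P = √(ℏc⁵/G) = 1.957 × 10^9 J
hartree: E_h = m_e e⁴/(4πε₀ℏ)² = 4.354 × 10^-18 J
0.0122 × 1.957 × 10^9 / 4.354 × 10^-18 = 5.482 × 10^24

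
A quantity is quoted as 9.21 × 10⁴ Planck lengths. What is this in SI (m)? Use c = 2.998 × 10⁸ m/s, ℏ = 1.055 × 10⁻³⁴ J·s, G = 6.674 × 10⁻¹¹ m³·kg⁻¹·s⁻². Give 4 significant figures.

One Planck length: ℓ_P = √(ℏG/c³) = 1.616 × 10⁻³⁵ m.
9.21 × 10⁴ × 1.616 × 10⁻³⁵ m = 1.489 × 10⁻³⁰ m

1.489 × 10⁻³⁰ m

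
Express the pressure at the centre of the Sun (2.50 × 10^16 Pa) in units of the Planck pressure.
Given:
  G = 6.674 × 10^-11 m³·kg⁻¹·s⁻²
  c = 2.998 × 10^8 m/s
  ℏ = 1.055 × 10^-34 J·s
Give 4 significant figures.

5.397 × 10^-98

Planck pressure: p_P = c⁷/(ℏG²) = 4.632 × 10^113 Pa.
2.50 × 10^16 / 4.632 × 10^113 = 5.397 × 10^-98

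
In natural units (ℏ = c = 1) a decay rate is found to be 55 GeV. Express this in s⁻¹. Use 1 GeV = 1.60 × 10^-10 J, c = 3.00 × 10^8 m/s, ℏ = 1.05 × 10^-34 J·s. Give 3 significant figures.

8.38 × 10^25 s⁻¹

A rate is [E]/ℏ; divide by ℏ.
1 GeV → 1/ℏ × (1 GeV in J) = 1.52 × 10^24 s⁻¹.
Result: 55 × 1.52 × 10^24 = 8.38 × 10^25 s⁻¹.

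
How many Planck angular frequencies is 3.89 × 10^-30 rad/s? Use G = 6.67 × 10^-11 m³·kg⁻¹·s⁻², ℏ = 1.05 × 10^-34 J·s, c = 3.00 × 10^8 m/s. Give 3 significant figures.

2.09 × 10^-73

Planck angular frequency: ω_P = √(c⁵/(ℏG)) = 1.86 × 10^43 rad/s.
3.89 × 10^-30 / 1.86 × 10^43 = 2.09 × 10^-73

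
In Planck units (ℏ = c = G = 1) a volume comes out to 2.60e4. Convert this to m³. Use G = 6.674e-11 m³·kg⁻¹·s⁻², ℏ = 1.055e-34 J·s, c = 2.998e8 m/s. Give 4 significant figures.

1.098e-100 m³

One Planck volume: V_P = (ℏG/c³)^(3/2) = 4.224e-105 m³.
2.60e4 × 4.224e-105 m³ = 1.098e-100 m³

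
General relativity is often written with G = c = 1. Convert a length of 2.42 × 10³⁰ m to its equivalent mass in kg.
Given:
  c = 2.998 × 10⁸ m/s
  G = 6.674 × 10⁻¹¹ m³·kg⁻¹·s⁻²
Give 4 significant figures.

3.259 × 10⁵⁷ kg

Length → mass via c²/G.
2.42 × 10³⁰ m × (c²/G) = 3.259 × 10⁵⁷ kg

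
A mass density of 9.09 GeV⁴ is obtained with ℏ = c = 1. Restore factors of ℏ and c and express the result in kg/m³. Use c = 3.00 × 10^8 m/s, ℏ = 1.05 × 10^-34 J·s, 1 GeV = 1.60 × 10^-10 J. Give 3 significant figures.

2.12 × 10^21 kg/m³

Mass density is [E]/(c²[L]³) = [E]⁴/(ℏ³c⁵).
1 GeV⁴ → 1/(ℏ³c⁵) × (1 GeV in J)⁴ = 2.33 × 10^20 kg/m³.
Result: 9.09 × 2.33 × 10^20 = 2.12 × 10^21 kg/m³.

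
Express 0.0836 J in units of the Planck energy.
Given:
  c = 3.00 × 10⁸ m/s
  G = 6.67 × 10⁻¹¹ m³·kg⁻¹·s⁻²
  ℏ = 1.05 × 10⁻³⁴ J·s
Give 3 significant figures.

Planck energy: E_P = √(ℏc⁵/G) = 1.96 × 10⁹ J.
0.0836 / 1.96 × 10⁹ = 4.27 × 10⁻¹¹

4.27 × 10⁻¹¹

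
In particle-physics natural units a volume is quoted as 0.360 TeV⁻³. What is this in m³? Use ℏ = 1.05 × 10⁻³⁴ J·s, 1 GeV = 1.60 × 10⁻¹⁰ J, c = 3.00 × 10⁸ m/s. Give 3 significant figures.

Volume is [L]³ = [E]⁻³·(ℏc)³.
1 GeV⁻³ → (ℏc)³ × (1 GeV in J)⁻³ = 7.63 × 10⁻⁴⁸ m³.
Convert the energy scale: 0.360 TeV⁻³ = 3.60 × 10⁻¹⁰ GeV⁻³.
Result: 3.60 × 10⁻¹⁰ × 7.63 × 10⁻⁴⁸ = 2.75 × 10⁻⁵⁷ m³.

2.75 × 10⁻⁵⁷ m³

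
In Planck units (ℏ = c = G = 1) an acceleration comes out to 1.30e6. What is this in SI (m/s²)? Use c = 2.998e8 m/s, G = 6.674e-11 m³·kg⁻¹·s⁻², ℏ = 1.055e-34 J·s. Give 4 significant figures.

7.228e57 m/s²

One Planck acceleration: a_P = √(c⁷/(ℏG)) = 5.560e51 m/s².
1.30e6 × 5.560e51 m/s² = 7.228e57 m/s²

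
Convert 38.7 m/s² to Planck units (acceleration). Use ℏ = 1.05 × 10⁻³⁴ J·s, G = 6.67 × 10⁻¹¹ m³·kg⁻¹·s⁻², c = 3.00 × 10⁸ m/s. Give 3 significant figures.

6.93 × 10⁻⁵¹

Planck acceleration: a_P = √(c⁷/(ℏG)) = 5.59 × 10⁵¹ m/s².
38.7 / 5.59 × 10⁵¹ = 6.93 × 10⁻⁵¹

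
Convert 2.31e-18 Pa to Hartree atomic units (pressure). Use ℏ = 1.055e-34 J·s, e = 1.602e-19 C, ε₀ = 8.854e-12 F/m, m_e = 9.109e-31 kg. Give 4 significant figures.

7.886e-32

atomic unit of pressure: P_au = E_h/a₀³ = m_e⁴e¹⁰/((4πε₀)⁵ℏ⁸) = 2.929e13 Pa.
2.31e-18 / 2.929e13 = 7.886e-32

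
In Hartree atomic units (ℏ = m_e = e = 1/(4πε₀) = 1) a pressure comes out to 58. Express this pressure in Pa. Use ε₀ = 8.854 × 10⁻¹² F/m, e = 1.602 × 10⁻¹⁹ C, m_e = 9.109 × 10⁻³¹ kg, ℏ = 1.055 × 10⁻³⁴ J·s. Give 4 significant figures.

One atomic unit of pressure: P_au = E_h/a₀³ = m_e⁴e¹⁰/((4πε₀)⁵ℏ⁸) = 2.929 × 10¹³ Pa.
58 × 2.929 × 10¹³ Pa = 1.699 × 10¹⁵ Pa

1.699 × 10¹⁵ Pa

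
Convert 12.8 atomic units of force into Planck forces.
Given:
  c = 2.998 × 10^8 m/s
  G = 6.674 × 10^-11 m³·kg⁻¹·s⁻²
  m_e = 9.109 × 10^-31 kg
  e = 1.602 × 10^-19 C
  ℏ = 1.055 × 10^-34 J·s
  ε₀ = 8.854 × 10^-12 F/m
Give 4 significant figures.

atomic unit of force: F_au = E_h/a₀ = m_e²e⁶/((4πε₀)³ℏ⁴) = 8.220 × 10^-8 N
Planck force: F_P = c⁴/G = 1.210 × 10^44 N
12.8 × 8.220 × 10^-8 / 1.210 × 10^44 = 8.692 × 10^-51

8.692 × 10^-51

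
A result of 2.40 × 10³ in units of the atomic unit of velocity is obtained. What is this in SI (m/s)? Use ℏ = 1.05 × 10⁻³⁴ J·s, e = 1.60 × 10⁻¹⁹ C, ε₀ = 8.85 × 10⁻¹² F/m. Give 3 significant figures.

5.26 × 10⁹ m/s

One atomic unit of velocity: v_au = e²/(4πε₀ℏ) = 2.19 × 10⁶ m/s.
2.40 × 10³ × 2.19 × 10⁶ m/s = 5.26 × 10⁹ m/s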